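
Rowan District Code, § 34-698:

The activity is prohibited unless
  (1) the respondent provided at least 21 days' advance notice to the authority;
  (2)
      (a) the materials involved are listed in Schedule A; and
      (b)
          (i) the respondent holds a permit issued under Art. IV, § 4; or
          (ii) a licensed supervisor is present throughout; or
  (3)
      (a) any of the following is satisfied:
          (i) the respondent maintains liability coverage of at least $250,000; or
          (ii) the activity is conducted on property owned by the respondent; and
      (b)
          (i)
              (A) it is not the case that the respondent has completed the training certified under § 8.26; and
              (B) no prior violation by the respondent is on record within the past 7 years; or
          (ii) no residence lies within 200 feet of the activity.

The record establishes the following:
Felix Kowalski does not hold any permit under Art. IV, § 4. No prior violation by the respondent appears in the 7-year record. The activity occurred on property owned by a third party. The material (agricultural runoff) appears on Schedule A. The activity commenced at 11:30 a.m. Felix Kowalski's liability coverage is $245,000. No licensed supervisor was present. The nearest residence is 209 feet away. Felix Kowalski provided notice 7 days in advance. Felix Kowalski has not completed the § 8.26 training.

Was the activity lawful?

No — unlawful.

(1) ≥21 days' notice — fails.
(a) Schedule A material — holds.
(i) holds permit — not met.
(ii) supervisor present — not met.
So (b) is not satisfied (F OR F).
So (2) is not satisfied (T AND F).
(i) coverage ≥ $250,000 — not satisfied.
(ii) own property — fails.
(a) = F OR F = false.
(A) not (training certified) — holds.
(B) no prior violation — met.
(i): T AND T → true.
(ii) no residence in 200 ft — holds.
(b) = T OR T = true.
(3) = F AND T = false.
Overall: F OR F OR F → false.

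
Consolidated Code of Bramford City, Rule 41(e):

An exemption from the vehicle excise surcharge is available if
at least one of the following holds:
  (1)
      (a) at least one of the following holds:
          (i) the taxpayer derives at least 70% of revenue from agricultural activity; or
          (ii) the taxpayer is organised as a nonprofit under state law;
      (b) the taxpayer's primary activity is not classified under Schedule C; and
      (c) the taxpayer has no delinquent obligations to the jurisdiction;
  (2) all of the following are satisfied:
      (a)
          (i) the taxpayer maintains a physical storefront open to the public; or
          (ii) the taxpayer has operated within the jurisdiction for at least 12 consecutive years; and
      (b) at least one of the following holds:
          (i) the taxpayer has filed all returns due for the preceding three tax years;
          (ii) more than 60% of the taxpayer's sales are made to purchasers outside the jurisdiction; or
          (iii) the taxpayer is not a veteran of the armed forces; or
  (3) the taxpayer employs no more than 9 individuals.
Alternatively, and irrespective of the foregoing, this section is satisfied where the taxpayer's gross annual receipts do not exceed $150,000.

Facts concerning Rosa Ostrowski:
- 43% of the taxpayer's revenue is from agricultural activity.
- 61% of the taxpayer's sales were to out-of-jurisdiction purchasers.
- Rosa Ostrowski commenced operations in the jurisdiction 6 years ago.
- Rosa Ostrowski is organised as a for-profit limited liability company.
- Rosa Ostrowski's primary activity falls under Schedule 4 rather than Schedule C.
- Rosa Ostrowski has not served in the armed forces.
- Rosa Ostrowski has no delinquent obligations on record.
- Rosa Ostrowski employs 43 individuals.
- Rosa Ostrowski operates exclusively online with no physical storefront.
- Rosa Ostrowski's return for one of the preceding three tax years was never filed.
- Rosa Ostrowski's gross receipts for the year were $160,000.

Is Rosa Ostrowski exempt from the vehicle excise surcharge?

(i) ≥70% agricultural — fails.
(ii) nonprofit — not satisfied.
So (a) is not satisfied (F OR F).
(b) not (Schedule C activity) — satisfied.
(c) no delinquency — holds.
(1): F AND T AND T → false.
(i) has storefront — fails.
(ii) ≥ 12 yrs in jurisdiction — not met.
(a): F OR F → false.
(i) returns current — fails.
(ii) >60% out-of-jur. sales — met.
(iii) not (veteran) — satisfied.
So (b) is satisfied (F OR T OR T).
(2): F AND T → false.
(3) ≤ 9 employees — not satisfied.
Overall: F OR F OR F → false.
Exception (receipts ≤ $150,000) — not satisfied.
Result: main false OR exception false → false.

No — not exempt.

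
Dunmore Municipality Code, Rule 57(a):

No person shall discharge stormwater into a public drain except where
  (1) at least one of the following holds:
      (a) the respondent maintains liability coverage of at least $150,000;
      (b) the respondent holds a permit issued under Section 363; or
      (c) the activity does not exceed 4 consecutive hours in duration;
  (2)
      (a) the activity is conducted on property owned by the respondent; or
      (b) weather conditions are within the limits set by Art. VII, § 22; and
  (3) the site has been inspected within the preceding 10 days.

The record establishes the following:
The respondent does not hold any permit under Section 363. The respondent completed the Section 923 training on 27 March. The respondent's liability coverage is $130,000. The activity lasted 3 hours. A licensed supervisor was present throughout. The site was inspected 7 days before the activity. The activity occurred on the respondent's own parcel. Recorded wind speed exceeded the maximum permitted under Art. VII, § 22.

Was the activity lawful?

Yes — lawful.

(a) coverage ≥ $150,000 — not satisfied.
(b) holds permit — not satisfied.
(c) ≤ 4 hrs duration — holds.
So (1) is satisfied (F OR F OR T).
(a) own property — met.
(b) weather ok — not met.
(2) = T OR F = true.
(3) site inspected — satisfied.
Overall = T AND T AND T = true.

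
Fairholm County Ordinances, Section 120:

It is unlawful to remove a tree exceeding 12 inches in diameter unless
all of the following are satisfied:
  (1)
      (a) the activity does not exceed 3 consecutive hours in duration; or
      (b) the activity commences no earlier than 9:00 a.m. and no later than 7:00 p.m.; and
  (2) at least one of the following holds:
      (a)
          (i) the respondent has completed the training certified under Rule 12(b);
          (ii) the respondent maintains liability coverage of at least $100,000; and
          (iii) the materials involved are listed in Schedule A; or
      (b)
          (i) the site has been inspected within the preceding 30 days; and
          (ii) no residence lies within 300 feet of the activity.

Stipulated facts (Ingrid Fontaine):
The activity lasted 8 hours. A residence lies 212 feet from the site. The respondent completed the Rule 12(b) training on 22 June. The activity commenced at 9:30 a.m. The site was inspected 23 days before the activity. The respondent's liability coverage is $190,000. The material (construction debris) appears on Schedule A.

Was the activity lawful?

(a) ≤ 3 hrs duration — fails.
(b) start within hours — holds.
(1) = F OR T = true.
(i) training certified — satisfied.
(ii) coverage ≥ $100,000 — satisfied.
(iii) Schedule A material — met.
(a): T AND T AND T → true.
(i) site inspected — met.
(ii) no residence in 300 ft — not met.
So (b) is not satisfied (T AND F).
So (2) is satisfied (T OR F).
Overall = T AND T = true.

Yes — lawful.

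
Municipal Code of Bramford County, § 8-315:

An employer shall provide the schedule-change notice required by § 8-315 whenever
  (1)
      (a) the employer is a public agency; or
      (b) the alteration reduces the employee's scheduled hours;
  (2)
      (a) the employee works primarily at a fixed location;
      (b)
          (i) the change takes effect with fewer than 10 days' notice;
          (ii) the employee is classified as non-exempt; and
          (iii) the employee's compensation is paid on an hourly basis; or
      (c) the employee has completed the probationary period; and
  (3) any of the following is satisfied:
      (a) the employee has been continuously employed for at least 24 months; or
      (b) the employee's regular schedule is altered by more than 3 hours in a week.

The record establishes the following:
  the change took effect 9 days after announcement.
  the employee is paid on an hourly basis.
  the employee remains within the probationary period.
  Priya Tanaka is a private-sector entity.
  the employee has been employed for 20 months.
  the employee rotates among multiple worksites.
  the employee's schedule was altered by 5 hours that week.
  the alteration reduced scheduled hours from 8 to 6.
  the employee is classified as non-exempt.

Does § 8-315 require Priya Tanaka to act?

Yes — required.

(a) public agency — not met.
(b) hours reduced — satisfied.
(1): F OR T → true.
(a) fixed location — not satisfied.
(i) < 10 days' notice — met.
(ii) non-exempt — met.
(iii) hourly-paid — holds.
(b): T AND T AND T → true.
(c) past probation — not satisfied.
(2) = F OR T OR F = true.
(a) tenure ≥ 24 mo. — fails.
(b) schedule shift > 3h — met.
(3) = F OR T = true.
Overall: T AND T AND T → true.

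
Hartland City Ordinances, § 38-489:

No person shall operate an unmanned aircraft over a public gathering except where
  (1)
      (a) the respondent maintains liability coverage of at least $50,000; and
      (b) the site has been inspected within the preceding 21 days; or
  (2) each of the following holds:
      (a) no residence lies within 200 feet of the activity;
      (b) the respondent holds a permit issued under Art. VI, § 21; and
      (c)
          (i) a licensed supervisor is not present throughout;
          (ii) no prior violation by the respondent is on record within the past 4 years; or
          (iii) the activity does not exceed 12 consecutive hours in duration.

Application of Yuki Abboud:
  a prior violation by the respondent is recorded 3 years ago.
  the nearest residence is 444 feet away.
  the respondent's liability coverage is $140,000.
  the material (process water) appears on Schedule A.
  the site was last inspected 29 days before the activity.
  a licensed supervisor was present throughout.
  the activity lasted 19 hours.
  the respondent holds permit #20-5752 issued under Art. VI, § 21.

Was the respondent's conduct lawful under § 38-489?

(a) coverage ≥ $50,000 — holds.
(b) site inspected — not met.
(1): T AND F → false.
(a) no residence in 200 ft — met.
(b) holds permit — met.
(i) not (supervisor present) — not met.
(ii) no prior violation — not met.
(iii) ≤ 12 hrs duration — fails.
(c) = F OR F OR F = false.
(2) = T AND T AND F = false.
So Overall is not satisfied (F OR F).

No — unlawful.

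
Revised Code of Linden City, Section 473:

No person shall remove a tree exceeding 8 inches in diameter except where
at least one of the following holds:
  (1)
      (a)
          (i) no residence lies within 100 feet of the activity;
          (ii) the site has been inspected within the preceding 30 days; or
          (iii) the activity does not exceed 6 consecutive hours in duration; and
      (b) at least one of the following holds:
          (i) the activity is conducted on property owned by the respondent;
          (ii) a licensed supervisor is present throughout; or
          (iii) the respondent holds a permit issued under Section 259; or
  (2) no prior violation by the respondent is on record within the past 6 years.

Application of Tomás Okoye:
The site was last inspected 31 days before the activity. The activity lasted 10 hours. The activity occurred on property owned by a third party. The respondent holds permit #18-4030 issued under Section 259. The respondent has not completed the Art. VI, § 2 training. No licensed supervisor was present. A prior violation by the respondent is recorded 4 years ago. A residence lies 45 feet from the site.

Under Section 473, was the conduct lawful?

No — unlawful.

(i) no residence in 100 ft — fails.
(ii) site inspected — not met.
(iii) ≤ 6 hrs duration — fails.
So (a) is not satisfied (F OR F OR F).
(i) own property — not met.
(ii) supervisor present — fails.
(iii) holds permit — satisfied.
(b) = F OR F OR T = true.
So (1) is not satisfied (F AND T).
(2) no prior violation — fails.
So Overall is not satisfied (F OR F).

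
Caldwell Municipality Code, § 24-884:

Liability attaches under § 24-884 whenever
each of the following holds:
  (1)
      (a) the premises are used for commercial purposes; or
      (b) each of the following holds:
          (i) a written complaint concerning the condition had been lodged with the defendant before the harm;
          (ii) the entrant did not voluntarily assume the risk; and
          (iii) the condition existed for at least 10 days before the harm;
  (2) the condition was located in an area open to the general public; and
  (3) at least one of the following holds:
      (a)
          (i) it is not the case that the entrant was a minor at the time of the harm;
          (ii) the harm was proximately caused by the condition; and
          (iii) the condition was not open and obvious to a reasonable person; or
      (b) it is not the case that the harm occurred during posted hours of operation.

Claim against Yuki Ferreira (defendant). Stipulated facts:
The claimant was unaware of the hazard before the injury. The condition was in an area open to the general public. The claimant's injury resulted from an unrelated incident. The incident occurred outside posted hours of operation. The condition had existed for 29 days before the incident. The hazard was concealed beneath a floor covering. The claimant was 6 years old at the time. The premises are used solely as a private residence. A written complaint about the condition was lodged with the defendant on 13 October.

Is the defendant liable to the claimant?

Yes — liable.

(a) commercial use — not met.
(i) complaint lodged — met.
(ii) no assumed risk — met.
(iii) condition ≥10 days old — satisfied.
(b): T AND T AND T → true.
So (1) is satisfied (F OR T).
(2) public area — met.
(i) not (entrant a minor) — fails.
(ii) proximate cause — not met.
(iii) not open/obvious — holds.
So (a) is not satisfied (F AND F AND T).
(b) not (during posted hours) — satisfied.
(3): F OR T → true.
So Overall is satisfied (T AND T AND T).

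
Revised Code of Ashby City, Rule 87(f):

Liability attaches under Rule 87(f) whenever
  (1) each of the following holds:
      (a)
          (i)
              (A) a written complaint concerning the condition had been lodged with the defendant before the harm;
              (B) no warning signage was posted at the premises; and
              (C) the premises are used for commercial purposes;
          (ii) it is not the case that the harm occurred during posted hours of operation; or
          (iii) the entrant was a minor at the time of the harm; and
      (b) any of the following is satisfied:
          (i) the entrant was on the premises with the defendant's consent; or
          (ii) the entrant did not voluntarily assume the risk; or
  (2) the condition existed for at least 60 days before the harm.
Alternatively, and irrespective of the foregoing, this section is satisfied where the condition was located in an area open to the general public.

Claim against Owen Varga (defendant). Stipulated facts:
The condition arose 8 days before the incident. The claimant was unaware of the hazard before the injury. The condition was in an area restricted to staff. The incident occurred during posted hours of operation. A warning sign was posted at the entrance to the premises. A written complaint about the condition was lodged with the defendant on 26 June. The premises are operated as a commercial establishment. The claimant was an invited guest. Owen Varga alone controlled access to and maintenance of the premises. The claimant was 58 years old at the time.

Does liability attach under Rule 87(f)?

No — not liable.

(A) complaint lodged — holds.
(B) no signage posted — fails.
(C) commercial use — holds.
So (i) is not satisfied (T AND F AND T).
(ii) not (during posted hours) — not satisfied.
(iii) entrant a minor — fails.
(a): F OR F OR F → false.
(i) consent to enter — holds.
(ii) no assumed risk — satisfied.
(b): T OR T → true.
(1) = F AND T = false.
(2) condition ≥60 days old — fails.
Overall: F OR F → false.
Exception (public area) — not satisfied.
Result: main false OR exception false → false.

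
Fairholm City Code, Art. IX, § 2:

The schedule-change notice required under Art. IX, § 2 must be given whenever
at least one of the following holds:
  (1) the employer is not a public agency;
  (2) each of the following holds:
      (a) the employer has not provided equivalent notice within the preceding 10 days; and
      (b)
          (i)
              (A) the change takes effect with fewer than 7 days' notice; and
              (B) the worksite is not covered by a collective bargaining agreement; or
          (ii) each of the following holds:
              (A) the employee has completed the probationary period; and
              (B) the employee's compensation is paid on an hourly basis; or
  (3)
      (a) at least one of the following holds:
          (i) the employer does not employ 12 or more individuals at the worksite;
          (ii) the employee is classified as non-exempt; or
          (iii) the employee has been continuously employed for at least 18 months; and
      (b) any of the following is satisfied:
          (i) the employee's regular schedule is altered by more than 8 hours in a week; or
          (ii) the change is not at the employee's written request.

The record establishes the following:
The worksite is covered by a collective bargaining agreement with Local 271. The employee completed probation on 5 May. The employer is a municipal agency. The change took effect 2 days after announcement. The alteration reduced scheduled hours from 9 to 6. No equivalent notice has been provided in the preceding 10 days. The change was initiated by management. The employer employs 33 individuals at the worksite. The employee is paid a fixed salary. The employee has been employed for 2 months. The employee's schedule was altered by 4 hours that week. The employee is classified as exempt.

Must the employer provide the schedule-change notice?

(1) not (public agency) — fails.
(a) no recent notice — met.
(A) < 7 days' notice — met.
(B) no CBA — fails.
(i) = T AND F = false.
(A) past probation — satisfied.
(B) hourly-paid — not satisfied.
(ii) = T AND F = false.
So (b) is not satisfied (F OR F).
(2) = T AND F = false.
(i) not (≥ 12 at site) — not satisfied.
(ii) non-exempt — fails.
(iii) tenure ≥ 18 mo. — not met.
(a) = F OR F OR F = false.
(i) schedule shift > 8h — fails.
(ii) not employee-requested — met.
(b): F OR T → true.
(3): F AND T → false.
So Overall is not satisfied (F OR F OR F).

No — not required.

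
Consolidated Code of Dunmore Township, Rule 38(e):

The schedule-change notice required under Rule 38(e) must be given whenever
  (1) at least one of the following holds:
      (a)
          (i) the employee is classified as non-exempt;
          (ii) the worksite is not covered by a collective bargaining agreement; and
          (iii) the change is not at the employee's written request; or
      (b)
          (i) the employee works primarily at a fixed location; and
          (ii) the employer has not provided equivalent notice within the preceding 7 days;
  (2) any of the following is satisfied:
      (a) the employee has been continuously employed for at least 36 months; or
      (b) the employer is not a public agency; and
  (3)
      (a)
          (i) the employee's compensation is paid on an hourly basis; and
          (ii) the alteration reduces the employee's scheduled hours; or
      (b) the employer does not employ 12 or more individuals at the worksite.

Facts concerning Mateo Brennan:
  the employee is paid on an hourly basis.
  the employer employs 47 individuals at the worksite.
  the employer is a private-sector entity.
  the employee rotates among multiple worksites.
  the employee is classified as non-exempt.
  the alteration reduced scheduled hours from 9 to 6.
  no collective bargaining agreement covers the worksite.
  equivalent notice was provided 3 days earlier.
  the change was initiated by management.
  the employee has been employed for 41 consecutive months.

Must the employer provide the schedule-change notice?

(i) non-exempt — satisfied.
(ii) no CBA — satisfied.
(iii) not employee-requested — satisfied.
(a) = T AND T AND T = true.
(i) fixed location — not met.
(ii) no recent notice — not satisfied.
(b) = F AND F = false.
(1) = T OR F = true.
(a) tenure ≥ 36 mo. — met.
(b) not (public agency) — satisfied.
(2): T OR T → true.
(i) hourly-paid — holds.
(ii) hours reduced — met.
(a): T AND T → true.
(b) not (≥ 12 at site) — not satisfied.
(3) = T OR F = true.
Overall: T AND T AND T → true.

Yes — required.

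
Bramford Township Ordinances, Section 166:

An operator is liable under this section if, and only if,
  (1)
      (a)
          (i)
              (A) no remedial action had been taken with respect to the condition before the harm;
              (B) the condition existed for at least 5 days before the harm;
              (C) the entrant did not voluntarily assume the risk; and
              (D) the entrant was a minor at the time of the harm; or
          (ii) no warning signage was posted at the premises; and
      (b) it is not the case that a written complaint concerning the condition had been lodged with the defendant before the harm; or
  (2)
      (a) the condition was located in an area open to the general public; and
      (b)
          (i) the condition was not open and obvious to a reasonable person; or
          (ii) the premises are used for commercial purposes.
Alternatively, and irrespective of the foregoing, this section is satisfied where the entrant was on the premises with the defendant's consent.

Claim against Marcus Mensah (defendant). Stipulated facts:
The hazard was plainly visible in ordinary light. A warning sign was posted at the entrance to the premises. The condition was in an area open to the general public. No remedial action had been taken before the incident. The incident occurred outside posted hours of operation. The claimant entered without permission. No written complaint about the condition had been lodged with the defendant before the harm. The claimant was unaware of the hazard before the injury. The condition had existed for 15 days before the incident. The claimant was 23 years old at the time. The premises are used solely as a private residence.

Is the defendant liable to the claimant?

(A) no remedial action — met.
(B) condition ≥5 days old — met.
(C) no assumed risk — met.
(D) entrant a minor — not met.
(i) = T AND T AND T AND F = false.
(ii) no signage posted — not met.
So (a) is not satisfied (F OR F).
(b) not (complaint lodged) — met.
So (1) is not satisfied (F AND T).
(a) public area — met.
(i) not open/obvious — not satisfied.
(ii) commercial use — not met.
So (b) is not satisfied (F OR F).
So (2) is not satisfied (T AND F).
So Overall is not satisfied (F OR F).
Exception (consent to enter) — not satisfied.
Result: main false OR exception false → false.

No — not liable.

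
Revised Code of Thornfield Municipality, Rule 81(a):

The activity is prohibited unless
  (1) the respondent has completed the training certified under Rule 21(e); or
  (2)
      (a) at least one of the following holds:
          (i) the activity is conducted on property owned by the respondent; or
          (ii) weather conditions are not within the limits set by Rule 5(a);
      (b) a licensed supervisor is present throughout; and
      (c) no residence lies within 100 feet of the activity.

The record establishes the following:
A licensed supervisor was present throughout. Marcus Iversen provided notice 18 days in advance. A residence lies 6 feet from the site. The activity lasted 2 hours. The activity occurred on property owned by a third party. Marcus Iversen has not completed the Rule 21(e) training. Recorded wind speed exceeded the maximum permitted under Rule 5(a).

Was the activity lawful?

(1) training certified — not met.
(i) own property — fails.
(ii) not (weather ok) — holds.
(a): F OR T → true.
(b) supervisor present — met.
(c) no residence in 100 ft — fails.
(2): T AND T AND F → false.
Overall = F OR F = false.

No — unlawful.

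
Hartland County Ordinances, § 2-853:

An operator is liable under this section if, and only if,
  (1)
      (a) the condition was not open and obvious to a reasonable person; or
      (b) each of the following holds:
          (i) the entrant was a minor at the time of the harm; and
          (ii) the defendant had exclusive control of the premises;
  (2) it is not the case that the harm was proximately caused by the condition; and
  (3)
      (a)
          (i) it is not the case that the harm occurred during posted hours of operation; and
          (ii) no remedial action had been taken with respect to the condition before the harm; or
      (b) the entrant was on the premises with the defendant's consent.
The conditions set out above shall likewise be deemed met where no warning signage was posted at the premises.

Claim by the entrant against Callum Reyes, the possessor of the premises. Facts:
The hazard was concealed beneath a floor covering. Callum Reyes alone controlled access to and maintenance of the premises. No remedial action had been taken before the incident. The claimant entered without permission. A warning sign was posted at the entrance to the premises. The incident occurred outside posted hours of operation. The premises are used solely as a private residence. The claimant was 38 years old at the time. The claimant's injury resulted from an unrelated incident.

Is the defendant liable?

(a) not open/obvious — holds.
(i) entrant a minor — not met.
(ii) exclusive control — met.
(b) = F AND T = false.
(1): T OR F → true.
(2) not (proximate cause) — met.
(i) not (during posted hours) — satisfied.
(ii) no remedial action — satisfied.
(a) = T AND T = true.
(b) consent to enter — not satisfied.
(3) = T OR F = true.
Overall = T AND T AND T = true.
Exception (no signage posted) — not satisfied.
Result: main true OR exception false → true.

Yes — liable.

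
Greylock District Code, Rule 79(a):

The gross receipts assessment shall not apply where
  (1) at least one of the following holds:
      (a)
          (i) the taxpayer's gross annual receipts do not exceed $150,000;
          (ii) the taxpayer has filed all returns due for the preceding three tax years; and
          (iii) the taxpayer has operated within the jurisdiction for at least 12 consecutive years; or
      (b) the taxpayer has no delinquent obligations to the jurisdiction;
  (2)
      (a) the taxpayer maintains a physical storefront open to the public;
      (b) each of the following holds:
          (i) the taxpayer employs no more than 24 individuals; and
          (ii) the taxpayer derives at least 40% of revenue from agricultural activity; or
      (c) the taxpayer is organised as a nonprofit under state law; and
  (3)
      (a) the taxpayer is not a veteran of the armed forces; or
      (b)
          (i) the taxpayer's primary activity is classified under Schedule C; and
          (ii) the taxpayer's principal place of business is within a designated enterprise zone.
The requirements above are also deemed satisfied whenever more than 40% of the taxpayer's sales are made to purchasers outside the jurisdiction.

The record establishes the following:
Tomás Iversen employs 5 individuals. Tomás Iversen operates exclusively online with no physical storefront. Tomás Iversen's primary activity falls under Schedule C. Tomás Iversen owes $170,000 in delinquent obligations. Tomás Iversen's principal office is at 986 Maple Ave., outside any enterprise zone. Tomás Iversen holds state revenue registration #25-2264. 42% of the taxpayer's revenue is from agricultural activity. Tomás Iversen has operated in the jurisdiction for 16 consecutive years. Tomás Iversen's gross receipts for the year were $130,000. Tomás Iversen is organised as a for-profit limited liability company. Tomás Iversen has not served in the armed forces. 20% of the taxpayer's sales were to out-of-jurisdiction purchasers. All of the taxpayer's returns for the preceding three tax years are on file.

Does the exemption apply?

(i) receipts ≤ $150,000 — met.
(ii) returns current — holds.
(iii) ≥ 12 yrs in jurisdiction — met.
(a): T AND T AND T → true.
(b) no delinquency — fails.
(1): T OR F → true.
(a) has storefront — not met.
(i) ≤ 24 employees — met.
(ii) ≥40% agricultural — satisfied.
(b): T AND T → true.
(c) nonprofit — not satisfied.
(2) = F OR T OR F = true.
(a) not (veteran) — satisfied.
(i) Schedule C activity — satisfied.
(ii) in enterprise zone — not satisfied.
(b) = T AND F = false.
So (3) is satisfied (T OR F).
So Overall is satisfied (T AND T AND T).
Exception (>40% out-of-jur. sales) — not satisfied.
Result: main true OR exception false → true.

Yes — exempt.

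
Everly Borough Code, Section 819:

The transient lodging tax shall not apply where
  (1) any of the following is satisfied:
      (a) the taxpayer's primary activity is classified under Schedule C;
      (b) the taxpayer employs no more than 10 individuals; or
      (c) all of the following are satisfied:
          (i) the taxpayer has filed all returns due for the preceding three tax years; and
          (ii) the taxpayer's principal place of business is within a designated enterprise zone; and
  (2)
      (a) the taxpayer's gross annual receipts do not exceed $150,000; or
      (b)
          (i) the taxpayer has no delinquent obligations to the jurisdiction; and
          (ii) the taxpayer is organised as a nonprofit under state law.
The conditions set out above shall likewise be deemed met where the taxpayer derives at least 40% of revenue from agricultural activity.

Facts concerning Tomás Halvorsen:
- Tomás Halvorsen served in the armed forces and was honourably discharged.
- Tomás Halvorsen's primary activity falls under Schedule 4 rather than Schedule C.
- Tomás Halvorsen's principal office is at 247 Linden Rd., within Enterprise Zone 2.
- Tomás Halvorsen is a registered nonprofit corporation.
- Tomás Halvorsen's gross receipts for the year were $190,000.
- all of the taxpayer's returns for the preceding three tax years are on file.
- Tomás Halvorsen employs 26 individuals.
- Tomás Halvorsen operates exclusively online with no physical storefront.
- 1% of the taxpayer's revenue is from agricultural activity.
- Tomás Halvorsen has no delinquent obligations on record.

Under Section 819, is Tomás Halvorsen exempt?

(a) Schedule C activity — not satisfied.
(b) ≤ 10 employees — fails.
(i) returns current — met.
(ii) in enterprise zone — satisfied.
So (c) is satisfied (T AND T).
(1): F OR F OR T → true.
(a) receipts ≤ $150,000 — not satisfied.
(i) no delinquency — holds.
(ii) nonprofit — holds.
(b) = T AND T = true.
(2) = F OR T = true.
Overall: T AND T → true.
Exception (≥40% agricultural) — not satisfied.
Result: main true OR exception false → true.

Yes — exempt.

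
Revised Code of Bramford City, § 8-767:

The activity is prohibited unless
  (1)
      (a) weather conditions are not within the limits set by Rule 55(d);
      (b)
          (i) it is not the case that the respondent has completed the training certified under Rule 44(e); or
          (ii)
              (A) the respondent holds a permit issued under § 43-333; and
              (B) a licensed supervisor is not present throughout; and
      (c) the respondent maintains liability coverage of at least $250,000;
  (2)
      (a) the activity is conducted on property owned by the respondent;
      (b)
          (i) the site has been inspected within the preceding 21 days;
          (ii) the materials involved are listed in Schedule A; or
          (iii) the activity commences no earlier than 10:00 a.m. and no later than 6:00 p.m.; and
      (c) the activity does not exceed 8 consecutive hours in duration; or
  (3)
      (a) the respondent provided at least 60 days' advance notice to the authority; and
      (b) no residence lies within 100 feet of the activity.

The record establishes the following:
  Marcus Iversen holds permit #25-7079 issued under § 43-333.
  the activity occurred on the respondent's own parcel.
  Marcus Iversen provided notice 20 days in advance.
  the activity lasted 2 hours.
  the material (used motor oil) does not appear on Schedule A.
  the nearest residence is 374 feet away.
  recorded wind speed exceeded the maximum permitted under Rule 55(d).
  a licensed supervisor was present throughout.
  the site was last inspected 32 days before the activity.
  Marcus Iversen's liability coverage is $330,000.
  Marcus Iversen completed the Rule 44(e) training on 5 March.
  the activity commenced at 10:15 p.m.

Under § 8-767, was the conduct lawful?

(a) not (weather ok) — holds.
(i) not (training certified) — fails.
(A) holds permit — satisfied.
(B) not (supervisor present) — fails.
So (ii) is not satisfied (T AND F).
So (b) is not satisfied (F OR F).
(c) coverage ≥ $250,000 — holds.
(1): T AND F AND T → false.
(a) own property — satisfied.
(i) site inspected — fails.
(ii) Schedule A material — fails.
(iii) start within hours — not satisfied.
(b) = F OR F OR F = false.
(c) ≤ 8 hrs duration — holds.
(2) = T AND F AND T = false.
(a) ≥60 days' notice — not satisfied.
(b) no residence in 100 ft — holds.
So (3) is not satisfied (F AND T).
Overall = F OR F OR F = false.

No — unlawful.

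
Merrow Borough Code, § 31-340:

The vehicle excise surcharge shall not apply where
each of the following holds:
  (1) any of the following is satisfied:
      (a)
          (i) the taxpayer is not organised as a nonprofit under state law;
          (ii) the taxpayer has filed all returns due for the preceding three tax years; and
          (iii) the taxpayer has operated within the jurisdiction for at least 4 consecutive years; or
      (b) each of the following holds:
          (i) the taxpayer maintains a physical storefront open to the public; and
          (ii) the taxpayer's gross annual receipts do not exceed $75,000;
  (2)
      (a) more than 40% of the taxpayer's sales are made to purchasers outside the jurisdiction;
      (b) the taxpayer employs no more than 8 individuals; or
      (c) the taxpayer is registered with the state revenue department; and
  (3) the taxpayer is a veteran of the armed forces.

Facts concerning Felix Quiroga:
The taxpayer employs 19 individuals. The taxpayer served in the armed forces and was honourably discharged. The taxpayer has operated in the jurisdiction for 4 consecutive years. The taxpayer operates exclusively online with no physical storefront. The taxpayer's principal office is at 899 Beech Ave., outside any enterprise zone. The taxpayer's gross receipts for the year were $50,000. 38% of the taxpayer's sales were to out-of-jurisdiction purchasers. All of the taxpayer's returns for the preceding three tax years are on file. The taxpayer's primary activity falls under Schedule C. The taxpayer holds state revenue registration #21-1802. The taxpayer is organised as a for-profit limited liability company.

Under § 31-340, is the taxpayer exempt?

Yes — exempt.

(i) not (nonprofit) — met.
(ii) returns current — satisfied.
(iii) ≥ 4 yrs in jurisdiction — met.
(a): T AND T AND T → true.
(i) has storefront — fails.
(ii) receipts ≤ $75,000 — satisfied.
So (b) is not satisfied (F AND T).
(1) = T OR F = true.
(a) >40% out-of-jur. sales — fails.
(b) ≤ 8 employees — not met.
(c) state-registered — met.
(2): F OR F OR T → true.
(3) veteran — satisfied.
So Overall is satisfied (T AND T AND T).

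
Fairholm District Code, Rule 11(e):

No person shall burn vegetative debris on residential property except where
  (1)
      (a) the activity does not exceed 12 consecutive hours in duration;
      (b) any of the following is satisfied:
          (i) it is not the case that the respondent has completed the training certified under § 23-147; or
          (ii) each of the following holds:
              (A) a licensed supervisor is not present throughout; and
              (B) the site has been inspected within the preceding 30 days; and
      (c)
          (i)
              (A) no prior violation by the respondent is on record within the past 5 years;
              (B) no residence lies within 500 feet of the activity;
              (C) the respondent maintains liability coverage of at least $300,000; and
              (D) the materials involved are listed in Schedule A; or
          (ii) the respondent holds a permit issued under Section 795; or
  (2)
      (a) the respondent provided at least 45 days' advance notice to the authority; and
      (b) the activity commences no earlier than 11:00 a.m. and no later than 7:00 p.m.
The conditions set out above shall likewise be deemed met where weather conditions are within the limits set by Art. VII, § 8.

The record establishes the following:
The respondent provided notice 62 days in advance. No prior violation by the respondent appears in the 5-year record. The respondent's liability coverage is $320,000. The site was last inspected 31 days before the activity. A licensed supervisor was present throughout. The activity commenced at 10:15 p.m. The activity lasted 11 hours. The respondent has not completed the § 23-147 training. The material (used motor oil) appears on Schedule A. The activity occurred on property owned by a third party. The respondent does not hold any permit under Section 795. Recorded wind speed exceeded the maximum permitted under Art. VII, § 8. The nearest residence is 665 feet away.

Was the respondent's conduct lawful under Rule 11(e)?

(a) ≤ 12 hrs duration — holds.
(i) not (training certified) — holds.
(A) not (supervisor present) — not satisfied.
(B) site inspected — not satisfied.
(ii): F AND F → false.
(b): T OR F → true.
(A) no prior violation — satisfied.
(B) no residence in 500 ft — satisfied.
(C) coverage ≥ $300,000 — met.
(D) Schedule A material — met.
(i): T AND T AND T AND T → true.
(ii) holds permit — not satisfied.
So (c) is satisfied (T OR F).
(1): T AND T AND T → true.
(a) ≥45 days' notice — holds.
(b) start within hours — not met.
So (2) is not satisfied (T AND F).
So Overall is satisfied (T OR F).
Exception (weather ok) — not satisfied.
Result: main true OR exception false → true.

Yes — lawful.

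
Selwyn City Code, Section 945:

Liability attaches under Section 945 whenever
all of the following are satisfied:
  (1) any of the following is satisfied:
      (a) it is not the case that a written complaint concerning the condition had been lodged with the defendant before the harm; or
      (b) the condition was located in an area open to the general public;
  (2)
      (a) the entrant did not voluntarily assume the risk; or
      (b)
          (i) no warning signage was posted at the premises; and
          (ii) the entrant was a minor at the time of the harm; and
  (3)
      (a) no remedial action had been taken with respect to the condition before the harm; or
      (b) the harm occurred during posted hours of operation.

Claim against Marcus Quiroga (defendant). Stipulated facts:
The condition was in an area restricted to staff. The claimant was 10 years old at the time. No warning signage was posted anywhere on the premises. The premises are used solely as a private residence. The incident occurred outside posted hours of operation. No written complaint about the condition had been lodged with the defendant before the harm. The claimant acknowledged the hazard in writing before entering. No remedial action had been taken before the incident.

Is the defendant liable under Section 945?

(a) not (complaint lodged) — holds.
(b) public area — not satisfied.
So (1) is satisfied (T OR F).
(a) no assumed risk — not satisfied.
(i) no signage posted — satisfied.
(ii) entrant a minor — satisfied.
So (b) is satisfied (T AND T).
(2) = F OR T = true.
(a) no remedial action — met.
(b) during posted hours — not satisfied.
So (3) is satisfied (T OR F).
So Overall is satisfied (T AND T AND T).

Yes — liable.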